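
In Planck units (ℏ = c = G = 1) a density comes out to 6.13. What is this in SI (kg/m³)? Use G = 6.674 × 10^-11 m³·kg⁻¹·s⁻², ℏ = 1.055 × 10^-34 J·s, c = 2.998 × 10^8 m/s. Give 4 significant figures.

3.159 × 10^97 kg/m³

One Planck density: ρ_P = c⁵/(ℏG²) = 5.154 × 10^96 kg/m³.
6.13 × 5.154 × 10^96 kg/m³ = 3.159 × 10^97 kg/m³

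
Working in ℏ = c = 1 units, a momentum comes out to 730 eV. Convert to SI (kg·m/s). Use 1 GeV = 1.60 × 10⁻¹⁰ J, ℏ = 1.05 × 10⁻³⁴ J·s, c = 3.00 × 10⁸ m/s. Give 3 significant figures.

Momentum is [E]/c; divide by c.
1 GeV → 1/c × (1 GeV in J) = 5.33 × 10⁻¹⁹ kg·m/s.
Convert the energy scale: 730 eV = 7.30 × 10⁻⁷ GeV.
Result: 7.30 × 10⁻⁷ × 5.33 × 10⁻¹⁹ = 3.89 × 10⁻²⁵ kg·m/s.

3.89 × 10⁻²⁵ kg·m/s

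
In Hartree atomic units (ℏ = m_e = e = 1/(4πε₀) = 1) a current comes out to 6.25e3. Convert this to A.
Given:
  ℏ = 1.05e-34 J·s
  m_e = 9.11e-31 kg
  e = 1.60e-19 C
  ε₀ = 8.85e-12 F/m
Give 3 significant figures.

One atomic unit of electric current: I_au = e E_h/ℏ = m_e e⁵/((4πε₀)²ℏ³) = 6.67e-3 A.
6.25e3 × 6.67e-3 A = 41.7 A

41.7 A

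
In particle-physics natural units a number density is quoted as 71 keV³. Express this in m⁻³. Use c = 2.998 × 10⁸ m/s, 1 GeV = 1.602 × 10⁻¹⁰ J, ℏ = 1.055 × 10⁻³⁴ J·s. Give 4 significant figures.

9.226 × 10³⁰ m⁻³

Number density is [L]⁻³ = [E]³/(ℏc)³.
1 GeV³ → 1/(ℏc)³ × (1 GeV in J)³ = 1.299 × 10⁴⁷ m⁻³.
Convert the energy scale: 71 keV³ = 7.10 × 10⁻¹⁷ GeV³.
Result: 7.10 × 10⁻¹⁷ × 1.299 × 10⁴⁷ = 9.226 × 10³⁰ m⁻³.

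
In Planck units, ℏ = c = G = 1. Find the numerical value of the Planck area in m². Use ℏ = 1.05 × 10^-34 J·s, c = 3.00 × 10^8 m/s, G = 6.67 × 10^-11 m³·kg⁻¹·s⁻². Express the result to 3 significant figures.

2.59 × 10^-70 m²

The unique combination of the constants set to 1 with dimensions of area is A_P = ℏG/c³.
  = 7.00 × 10^-45 / 2.70 × 10^25
  = 2.59 × 10^-70 m²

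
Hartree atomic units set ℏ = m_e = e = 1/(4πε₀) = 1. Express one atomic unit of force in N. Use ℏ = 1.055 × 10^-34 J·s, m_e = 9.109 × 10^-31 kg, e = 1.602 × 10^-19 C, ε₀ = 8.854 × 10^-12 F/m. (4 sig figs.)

8.220 × 10^-8 N

The unique combination of the constants set to 1 with dimensions of force is F_au = E_h/a₀ = m_e²e⁶/((4πε₀)³ℏ⁴).
E_h = 4.354 × 10^-18 J
a₀ = 5.297 × 10^-11 m
E_h/a₀ = 8.220 × 10^-8 N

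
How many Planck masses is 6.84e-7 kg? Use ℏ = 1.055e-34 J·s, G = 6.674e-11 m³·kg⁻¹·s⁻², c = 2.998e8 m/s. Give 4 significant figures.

31.42

Planck mass: m_P = √(ℏc/G) = 2.177e-8 kg.
6.84e-7 / 2.177e-8 = 31.42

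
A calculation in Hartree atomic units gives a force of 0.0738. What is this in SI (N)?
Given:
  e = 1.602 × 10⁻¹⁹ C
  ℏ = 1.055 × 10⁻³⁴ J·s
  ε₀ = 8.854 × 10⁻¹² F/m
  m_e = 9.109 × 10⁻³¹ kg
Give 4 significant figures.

One atomic unit of force: F_au = E_h/a₀ = m_e²e⁶/((4πε₀)³ℏ⁴) = 8.220 × 10⁻⁸ N.
0.0738 × 8.220 × 10⁻⁸ N = 6.066 × 10⁻⁹ N

6.066 × 10⁻⁹ N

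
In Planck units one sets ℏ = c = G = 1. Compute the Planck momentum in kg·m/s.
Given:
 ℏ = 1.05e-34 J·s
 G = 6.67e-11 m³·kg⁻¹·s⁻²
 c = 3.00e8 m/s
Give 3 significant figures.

6.52 kg·m/s

p_P = √(ℏc³/G)
  = √(42.5)
  = 6.52 kg·m/s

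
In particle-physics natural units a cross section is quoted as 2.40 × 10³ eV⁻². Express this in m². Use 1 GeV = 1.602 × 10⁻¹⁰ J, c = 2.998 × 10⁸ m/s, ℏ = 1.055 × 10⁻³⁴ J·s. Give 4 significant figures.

Area is [L]² = [E]⁻²·(ℏc)²; restore (ℏc)².
1 GeV⁻² → (ℏc)² × (1 GeV in J)⁻² = 3.898 × 10⁻³² m².
Convert the energy scale: 2.40 × 10³ eV⁻² = 2.40 × 10²¹ GeV⁻².
Result: 2.40 × 10²¹ × 3.898 × 10⁻³² = 9.355 × 10⁻¹¹ m².

9.355 × 10⁻¹¹ m²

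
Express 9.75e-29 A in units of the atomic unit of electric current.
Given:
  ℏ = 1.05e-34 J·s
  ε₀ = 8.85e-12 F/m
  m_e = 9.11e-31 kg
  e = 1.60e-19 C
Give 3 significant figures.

1.46e-26

atomic unit of electric current: I_au = e E_h/ℏ = m_e e⁵/((4πε₀)²ℏ³) = 6.67e-3 A.
9.75e-29 / 6.67e-3 = 1.46e-26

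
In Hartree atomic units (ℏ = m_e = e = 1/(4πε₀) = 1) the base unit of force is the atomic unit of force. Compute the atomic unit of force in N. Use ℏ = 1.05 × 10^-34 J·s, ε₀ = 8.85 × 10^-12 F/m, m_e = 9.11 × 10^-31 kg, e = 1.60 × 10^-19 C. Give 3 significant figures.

F_au = E_h/a₀ = m_e²e⁶/((4πε₀)³ℏ⁴)
E_h = 4.38 × 10^-18 J
a₀ = 5.26 × 10^-11 m
E_h/a₀ = 8.33 × 10^-8 N

8.33 × 10^-8 N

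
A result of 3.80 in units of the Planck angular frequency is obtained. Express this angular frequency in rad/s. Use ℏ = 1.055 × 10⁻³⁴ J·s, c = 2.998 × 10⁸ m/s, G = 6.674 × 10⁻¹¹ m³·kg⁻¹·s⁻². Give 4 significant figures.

7.048 × 10⁴³ rad/s

One Planck angular frequency: ω_P = √(c⁵/(ℏG)) = 1.855 × 10⁴³ rad/s.
3.80 × 1.855 × 10⁴³ rad/s = 7.048 × 10⁴³ rad/s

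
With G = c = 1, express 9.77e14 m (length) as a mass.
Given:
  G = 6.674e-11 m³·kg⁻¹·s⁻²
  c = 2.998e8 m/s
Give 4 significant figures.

1.316e42 kg

Length → mass via c²/G.
9.77e14 m × (c²/G) = 1.316e42 kg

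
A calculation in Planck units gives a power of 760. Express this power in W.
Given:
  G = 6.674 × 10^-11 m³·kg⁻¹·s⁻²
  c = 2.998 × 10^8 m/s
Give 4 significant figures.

One Planck power: P_P = c⁵/G = 3.629 × 10^52 W.
760 × 3.629 × 10^52 W = 2.758 × 10^55 W

2.758 × 10^55 W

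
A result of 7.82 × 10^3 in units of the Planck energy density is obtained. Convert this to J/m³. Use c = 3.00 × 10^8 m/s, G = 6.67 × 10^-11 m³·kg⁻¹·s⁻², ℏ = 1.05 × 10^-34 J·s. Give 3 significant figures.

3.66 × 10^117 J/m³

One Planck energy density: u_P = c⁷/(ℏG²) = 4.68 × 10^113 J/m³.
7.82 × 10^3 × 4.68 × 10^113 J/m³ = 3.66 × 10^117 J/m³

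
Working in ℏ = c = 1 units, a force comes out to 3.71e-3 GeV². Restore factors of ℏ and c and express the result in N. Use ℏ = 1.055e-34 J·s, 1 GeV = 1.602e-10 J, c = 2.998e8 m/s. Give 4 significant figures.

Force is [E]/[L] = [E]²/(ℏc); restore (ℏc)⁻¹.
1 GeV² → 1/(ℏc) × (1 GeV in J)² = 8.114e5 N.
Result: 3.71e-3 × 8.114e5 = 3.010e3 N.

3.010e3 N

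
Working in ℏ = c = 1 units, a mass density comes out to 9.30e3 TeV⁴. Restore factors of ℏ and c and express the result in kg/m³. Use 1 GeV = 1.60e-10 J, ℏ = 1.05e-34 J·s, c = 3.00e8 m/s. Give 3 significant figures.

2.17e36 kg/m³

Mass density is [E]/(c²[L]³) = [E]⁴/(ℏ³c⁵).
1 GeV⁴ → 1/(ℏ³c⁵) × (1 GeV in J)⁴ = 2.33e20 kg/m³.
Convert the energy scale: 9.30e3 TeV⁴ = 9.30e15 GeV⁴.
Result: 9.30e15 × 2.33e20 = 2.17e36 kg/m³.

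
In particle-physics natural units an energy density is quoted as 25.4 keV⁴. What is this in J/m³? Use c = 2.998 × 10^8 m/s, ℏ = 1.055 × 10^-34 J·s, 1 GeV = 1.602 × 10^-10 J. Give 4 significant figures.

[E]/[L]³ = [E]⁴/(ℏc)³; restore (ℏc)⁻³.
1 GeV⁴ → 1/(ℏc)³ × (1 GeV in J)⁴ = 2.082 × 10^37 J/m³.
Convert the energy scale: 25.4 keV⁴ = 2.54 × 10^-23 GeV⁴.
Result: 2.54 × 10^-23 × 2.082 × 10^37 = 5.287 × 10^14 J/m³.

5.287 × 10^14 J/m³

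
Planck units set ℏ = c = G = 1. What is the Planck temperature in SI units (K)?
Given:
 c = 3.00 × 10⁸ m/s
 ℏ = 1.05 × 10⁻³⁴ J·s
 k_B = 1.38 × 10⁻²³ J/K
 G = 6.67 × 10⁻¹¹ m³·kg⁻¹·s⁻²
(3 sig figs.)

1.42 × 10³² K

The unique combination of the constants set to 1 with dimensions of temperature is T_P = √(ℏc⁵/G) / k_B.
  = √(3.83 × 10¹⁸) × 7.25 × 10²²
  = 1.42 × 10³² K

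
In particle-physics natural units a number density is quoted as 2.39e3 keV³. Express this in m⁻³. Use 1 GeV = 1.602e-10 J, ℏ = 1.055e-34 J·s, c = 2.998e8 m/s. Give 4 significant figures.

Number density is [L]⁻³ = [E]³/(ℏc)³.
1 GeV³ → 1/(ℏc)³ × (1 GeV in J)³ = 1.299e47 m⁻³.
Convert the energy scale: 2.39e3 keV³ = 2.39e-15 GeV³.
Result: 2.39e-15 × 1.299e47 = 3.106e32 m⁻³.

3.106e32 m⁻³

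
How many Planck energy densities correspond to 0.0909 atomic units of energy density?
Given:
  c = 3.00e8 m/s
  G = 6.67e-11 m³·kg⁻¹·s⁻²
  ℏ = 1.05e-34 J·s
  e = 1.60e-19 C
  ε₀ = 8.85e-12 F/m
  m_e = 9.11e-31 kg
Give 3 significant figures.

atomic unit of energy density: u_au = E_h/a₀³ = m_e⁴e¹⁰/((4πε₀)⁵ℏ⁸) = 3.01e13 J/m³
Planck energy density: u_P = c⁷/(ℏG²) = 4.68e113 J/m³
0.0909 × 3.01e13 / 4.68e113 = 5.85e-102

5.85e-102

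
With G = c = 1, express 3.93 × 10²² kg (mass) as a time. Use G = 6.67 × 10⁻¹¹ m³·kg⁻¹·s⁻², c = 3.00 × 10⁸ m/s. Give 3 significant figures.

9.71 × 10⁻¹⁴ s

Mass → time via G/c³.
3.93 × 10²² kg × (G/c³) = 9.71 × 10⁻¹⁴ s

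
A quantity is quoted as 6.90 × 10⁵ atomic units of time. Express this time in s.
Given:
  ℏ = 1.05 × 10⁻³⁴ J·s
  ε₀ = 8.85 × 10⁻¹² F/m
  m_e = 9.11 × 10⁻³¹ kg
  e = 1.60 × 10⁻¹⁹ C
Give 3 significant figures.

1.65 × 10⁻¹¹ s

One atomic unit of time: τ_au = (4πε₀)²ℏ³/(m_e e⁴) = 2.40 × 10⁻¹⁷ s.
6.90 × 10⁵ × 2.40 × 10⁻¹⁷ s = 1.65 × 10⁻¹¹ s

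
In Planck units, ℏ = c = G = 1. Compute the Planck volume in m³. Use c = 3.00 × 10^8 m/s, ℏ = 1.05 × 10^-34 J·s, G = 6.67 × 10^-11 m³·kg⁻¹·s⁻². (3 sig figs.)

From ℏ = c = G = 1 the volume scale is V_P = (ℏG/c³)^(3/2).
  = √(1.75 × 10^-209)
  = 4.18 × 10^-105 m³

4.18 × 10^-105 m³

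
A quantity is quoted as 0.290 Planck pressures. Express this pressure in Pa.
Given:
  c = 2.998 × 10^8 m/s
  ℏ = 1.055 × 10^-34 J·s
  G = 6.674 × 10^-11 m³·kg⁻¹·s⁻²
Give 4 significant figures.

1.343 × 10^113 Pa

One Planck pressure: p_P = c⁷/(ℏG²) = 4.632 × 10^113 Pa.
0.290 × 4.632 × 10^113 Pa = 1.343 × 10^113 Pa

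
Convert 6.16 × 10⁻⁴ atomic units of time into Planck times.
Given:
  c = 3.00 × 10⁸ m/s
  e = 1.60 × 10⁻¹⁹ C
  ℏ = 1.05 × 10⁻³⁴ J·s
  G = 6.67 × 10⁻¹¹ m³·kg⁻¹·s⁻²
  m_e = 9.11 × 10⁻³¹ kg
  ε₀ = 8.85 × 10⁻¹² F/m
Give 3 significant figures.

atomic unit of time: τ_au = (4πε₀)²ℏ³/(m_e e⁴) = 2.40 × 10⁻¹⁷ s
Planck time: t_P = √(ℏG/c⁵) = 5.37 × 10⁻⁴⁴ s
6.16 × 10⁻⁴ × 2.40 × 10⁻¹⁷ / 5.37 × 10⁻⁴⁴ = 2.75 × 10²³

2.75 × 10²³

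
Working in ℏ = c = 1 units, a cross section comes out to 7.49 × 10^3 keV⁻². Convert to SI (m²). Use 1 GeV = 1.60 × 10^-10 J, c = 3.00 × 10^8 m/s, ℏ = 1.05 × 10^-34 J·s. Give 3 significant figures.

Area is [L]² = [E]⁻²·(ℏc)²; restore (ℏc)².
1 GeV⁻² → (ℏc)² × (1 GeV in J)⁻² = 3.88 × 10^-32 m².
Convert the energy scale: 7.49 × 10^3 keV⁻² = 7.49 × 10^15 GeV⁻².
Result: 7.49 × 10^15 × 3.88 × 10^-32 = 2.90 × 10^-16 m².

2.90 × 10^-16 m²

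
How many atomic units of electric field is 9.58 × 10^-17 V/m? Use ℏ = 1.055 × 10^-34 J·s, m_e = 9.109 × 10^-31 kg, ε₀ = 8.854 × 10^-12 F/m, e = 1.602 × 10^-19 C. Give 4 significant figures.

atomic unit of electric field: E_au = E_h/(e a₀) = m_e²e⁵/((4πε₀)³ℏ⁴) = 5.131 × 10^11 V/m.
9.58 × 10^-17 / 5.131 × 10^11 = 1.867 × 10^-28

1.867 × 10^-28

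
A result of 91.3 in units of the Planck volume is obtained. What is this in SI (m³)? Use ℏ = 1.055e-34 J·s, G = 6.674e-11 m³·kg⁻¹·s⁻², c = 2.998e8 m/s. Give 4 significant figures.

One Planck volume: V_P = (ℏG/c³)^(3/2) = 4.224e-105 m³.
91.3 × 4.224e-105 m³ = 3.856e-103 m³

3.856e-103 m³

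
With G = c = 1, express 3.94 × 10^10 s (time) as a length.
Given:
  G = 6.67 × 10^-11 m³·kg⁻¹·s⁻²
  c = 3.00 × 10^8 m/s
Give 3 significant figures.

1.18 × 10^19 m

Time → length via c.
3.94 × 10^10 s × (c) = 1.18 × 10^19 m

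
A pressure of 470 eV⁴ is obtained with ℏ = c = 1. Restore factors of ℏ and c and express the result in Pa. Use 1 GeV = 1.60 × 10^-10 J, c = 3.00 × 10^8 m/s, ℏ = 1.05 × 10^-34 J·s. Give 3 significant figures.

Pressure is [E]/[L]³ = [E]⁴/(ℏc)³.
1 GeV⁴ → 1/(ℏc)³ × (1 GeV in J)⁴ = 2.10 × 10^37 Pa.
Convert the energy scale: 470 eV⁴ = 4.70 × 10^-34 GeV⁴.
Result: 4.70 × 10^-34 × 2.10 × 10^37 = 9.85 × 10^3 Pa.

9.85 × 10^3 Pa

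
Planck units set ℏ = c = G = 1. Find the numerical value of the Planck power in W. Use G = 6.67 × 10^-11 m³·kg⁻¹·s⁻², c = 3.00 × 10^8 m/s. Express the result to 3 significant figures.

3.64 × 10^52 W

The unique combination of the constants set to 1 with dimensions of power is P_P = c⁵/G.
  = 2.43 × 10^42 / 6.67 × 10^-11
  = 3.64 × 10^52 W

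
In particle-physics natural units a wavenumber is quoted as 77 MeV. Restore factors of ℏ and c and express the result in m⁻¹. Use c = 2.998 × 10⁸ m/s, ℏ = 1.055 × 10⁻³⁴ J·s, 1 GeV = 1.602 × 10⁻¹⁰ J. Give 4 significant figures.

Inverse length is [E]/(ℏc).
1 GeV → 1/(ℏc) × (1 GeV in J) = 5.065 × 10¹⁵ m⁻¹.
Convert the energy scale: 77 MeV = 0.0770 GeV.
Result: 0.0770 × 5.065 × 10¹⁵ = 3.900 × 10¹⁴ m⁻¹.

3.900 × 10¹⁴ m⁻¹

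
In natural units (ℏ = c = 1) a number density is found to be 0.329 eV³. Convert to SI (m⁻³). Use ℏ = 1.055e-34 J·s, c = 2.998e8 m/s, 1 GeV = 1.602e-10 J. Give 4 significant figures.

4.275e19 m⁻³

Number density is [L]⁻³ = [E]³/(ℏc)³.
1 GeV³ → 1/(ℏc)³ × (1 GeV in J)³ = 1.299e47 m⁻³.
Convert the energy scale: 0.329 eV³ = 3.29e-28 GeV³.
Result: 3.29e-28 × 1.299e47 = 4.275e19 m⁻³.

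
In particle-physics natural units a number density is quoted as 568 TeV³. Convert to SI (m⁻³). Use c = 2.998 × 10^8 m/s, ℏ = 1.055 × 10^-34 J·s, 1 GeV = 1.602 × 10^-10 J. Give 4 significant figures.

Number density is [L]⁻³ = [E]³/(ℏc)³.
1 GeV³ → 1/(ℏc)³ × (1 GeV in J)³ = 1.299 × 10^47 m⁻³.
Convert the energy scale: 568 TeV³ = 5.68 × 10^11 GeV³.
Result: 5.68 × 10^11 × 1.299 × 10^47 = 7.380 × 10^58 m⁻³.

7.380 × 10^58 m⁻³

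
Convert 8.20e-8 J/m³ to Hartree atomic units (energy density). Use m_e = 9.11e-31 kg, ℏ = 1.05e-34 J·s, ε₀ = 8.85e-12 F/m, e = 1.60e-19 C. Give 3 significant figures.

2.72e-21

atomic unit of energy density: u_au = E_h/a₀³ = m_e⁴e¹⁰/((4πε₀)⁵ℏ⁸) = 3.01e13 J/m³.
8.20e-8 / 3.01e13 = 2.72e-21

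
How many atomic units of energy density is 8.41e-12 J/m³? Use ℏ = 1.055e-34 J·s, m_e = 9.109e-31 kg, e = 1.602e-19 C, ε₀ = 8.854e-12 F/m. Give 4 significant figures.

atomic unit of energy density: u_au = E_h/a₀³ = m_e⁴e¹⁰/((4πε₀)⁵ℏ⁸) = 2.929e13 J/m³.
8.41e-12 / 2.929e13 = 2.871e-25

2.871e-25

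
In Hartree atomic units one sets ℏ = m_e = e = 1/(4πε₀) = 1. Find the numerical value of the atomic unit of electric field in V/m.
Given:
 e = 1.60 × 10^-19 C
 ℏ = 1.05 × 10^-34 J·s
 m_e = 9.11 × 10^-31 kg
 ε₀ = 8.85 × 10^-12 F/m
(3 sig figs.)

E_au = E_h/(e a₀) = m_e²e⁵/((4πε₀)³ℏ⁴)
E_h = 4.38 × 10^-18 J
a₀ = 5.26 × 10^-11 m
E_h/(e·a₀) = 5.20 × 10^11 V/m

5.20 × 10^11 V/m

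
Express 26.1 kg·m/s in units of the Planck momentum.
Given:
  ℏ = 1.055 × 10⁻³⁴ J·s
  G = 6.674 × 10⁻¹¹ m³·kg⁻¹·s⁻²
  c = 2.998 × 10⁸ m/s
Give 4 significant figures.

3.999

Planck momentum: p_P = √(ℏc³/G) = 6.527 kg·m/s.
26.1 / 6.527 = 3.999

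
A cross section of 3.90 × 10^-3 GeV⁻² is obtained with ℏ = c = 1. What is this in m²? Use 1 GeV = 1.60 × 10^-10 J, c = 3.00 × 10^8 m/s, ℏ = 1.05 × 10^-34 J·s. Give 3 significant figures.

Area is [L]² = [E]⁻²·(ℏc)²; restore (ℏc)².
1 GeV⁻² → (ℏc)² × (1 GeV in J)⁻² = 3.88 × 10^-32 m².
Result: 3.90 × 10^-3 × 3.88 × 10^-32 = 1.51 × 10^-34 m².

1.51 × 10^-34 m²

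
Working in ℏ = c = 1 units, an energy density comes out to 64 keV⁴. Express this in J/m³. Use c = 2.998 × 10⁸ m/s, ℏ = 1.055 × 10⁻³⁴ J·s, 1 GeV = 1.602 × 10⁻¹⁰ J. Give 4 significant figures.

[E]/[L]³ = [E]⁴/(ℏc)³; restore (ℏc)⁻³.
1 GeV⁴ → 1/(ℏc)³ × (1 GeV in J)⁴ = 2.082 × 10³⁷ J/m³.
Convert the energy scale: 64 keV⁴ = 6.40 × 10⁻²³ GeV⁴.
Result: 6.40 × 10⁻²³ × 2.082 × 10³⁷ = 1.332 × 10¹⁵ J/m³.

1.332 × 10¹⁵ J/m³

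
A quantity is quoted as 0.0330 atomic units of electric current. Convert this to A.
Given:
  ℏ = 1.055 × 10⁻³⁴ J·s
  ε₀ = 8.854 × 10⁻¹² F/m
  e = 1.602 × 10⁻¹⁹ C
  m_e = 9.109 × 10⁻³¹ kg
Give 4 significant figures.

2.182 × 10⁻⁴ A

One atomic unit of electric current: I_au = e E_h/ℏ = m_e e⁵/((4πε₀)²ℏ³) = 6.612 × 10⁻³ A.
0.0330 × 6.612 × 10⁻³ A = 2.182 × 10⁻⁴ A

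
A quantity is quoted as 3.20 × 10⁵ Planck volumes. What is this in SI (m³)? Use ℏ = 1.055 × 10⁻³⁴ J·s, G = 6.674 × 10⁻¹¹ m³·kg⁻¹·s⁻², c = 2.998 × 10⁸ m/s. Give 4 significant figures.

1.352 × 10⁻⁹⁹ m³

One Planck volume: V_P = (ℏG/c³)^(3/2) = 4.224 × 10⁻¹⁰⁵ m³.
3.20 × 10⁵ × 4.224 × 10⁻¹⁰⁵ m³ = 1.352 × 10⁻⁹⁹ m³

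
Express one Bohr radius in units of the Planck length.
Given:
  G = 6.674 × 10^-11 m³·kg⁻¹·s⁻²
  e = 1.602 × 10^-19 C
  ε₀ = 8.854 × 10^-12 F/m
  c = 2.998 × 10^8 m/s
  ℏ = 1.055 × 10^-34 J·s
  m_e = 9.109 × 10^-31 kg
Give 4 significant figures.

Bohr radius: a₀ = 4πε₀ℏ²/(m_e e²) = 5.297 × 10^-11 m
Planck length: ℓ_P = √(ℏG/c³) = 1.616 × 10^-35 m
ratio = 5.297 × 10^-11 / 1.616 × 10^-35 = 3.277 × 10^24

3.277 × 10^24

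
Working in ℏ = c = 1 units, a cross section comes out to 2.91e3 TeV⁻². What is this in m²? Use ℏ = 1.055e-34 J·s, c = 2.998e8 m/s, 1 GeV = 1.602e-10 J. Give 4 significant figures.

1.134e-34 m²

Area is [L]² = [E]⁻²·(ℏc)²; restore (ℏc)².
1 GeV⁻² → (ℏc)² × (1 GeV in J)⁻² = 3.898e-32 m².
Convert the energy scale: 2.91e3 TeV⁻² = 2.91e-3 GeV⁻².
Result: 2.91e-3 × 3.898e-32 = 1.134e-34 m².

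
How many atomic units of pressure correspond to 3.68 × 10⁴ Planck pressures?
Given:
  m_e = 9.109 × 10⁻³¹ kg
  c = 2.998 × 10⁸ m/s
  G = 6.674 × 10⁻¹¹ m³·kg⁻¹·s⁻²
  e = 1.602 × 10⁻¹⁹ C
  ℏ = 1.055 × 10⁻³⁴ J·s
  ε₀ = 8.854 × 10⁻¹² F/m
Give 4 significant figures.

Planck pressure: p_P = c⁷/(ℏG²) = 4.632 × 10¹¹³ Pa
atomic unit of pressure: P_au = E_h/a₀³ = m_e⁴e¹⁰/((4πε₀)⁵ℏ⁸) = 2.929 × 10¹³ Pa
3.68 × 10⁴ × 4.632 × 10¹¹³ / 2.929 × 10¹³ = 5.820 × 10¹⁰⁴

5.820 × 10¹⁰⁴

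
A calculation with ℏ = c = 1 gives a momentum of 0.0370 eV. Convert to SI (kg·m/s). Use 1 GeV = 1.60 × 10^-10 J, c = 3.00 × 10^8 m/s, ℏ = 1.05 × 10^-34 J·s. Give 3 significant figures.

Momentum is [E]/c; divide by c.
1 GeV → 1/c × (1 GeV in J) = 5.33 × 10^-19 kg·m/s.
Convert the energy scale: 0.0370 eV = 3.70 × 10^-11 GeV.
Result: 3.70 × 10^-11 × 5.33 × 10^-19 = 1.97 × 10^-29 kg·m/s.

1.97 × 10^-29 kg·m/s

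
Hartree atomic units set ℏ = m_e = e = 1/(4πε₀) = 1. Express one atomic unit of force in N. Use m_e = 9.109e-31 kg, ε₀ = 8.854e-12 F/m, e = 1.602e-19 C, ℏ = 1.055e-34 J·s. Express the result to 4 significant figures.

8.220e-8 N

The unique combination of the constants set to 1 with dimensions of force is F_au = E_h/a₀ = m_e²e⁶/((4πε₀)³ℏ⁴).
E_h = 4.354e-18 J
a₀ = 5.297e-11 m
E_h/a₀ = 8.220e-8 N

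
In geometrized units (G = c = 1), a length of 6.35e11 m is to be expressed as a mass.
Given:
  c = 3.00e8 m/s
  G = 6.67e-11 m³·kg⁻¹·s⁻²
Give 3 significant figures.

Length → mass via c²/G.
6.35e11 m × (c²/G) = 8.57e38 kg

8.57e38 kg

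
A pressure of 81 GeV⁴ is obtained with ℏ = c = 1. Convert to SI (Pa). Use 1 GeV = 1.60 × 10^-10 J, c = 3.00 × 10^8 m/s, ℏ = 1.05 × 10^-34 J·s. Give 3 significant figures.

1.70 × 10^39 Pa

Pressure is [E]/[L]³ = [E]⁴/(ℏc)³.
1 GeV⁴ → 1/(ℏc)³ × (1 GeV in J)⁴ = 2.10 × 10^37 Pa.
Result: 81 × 2.10 × 10^37 = 1.70 × 10^39 Pa.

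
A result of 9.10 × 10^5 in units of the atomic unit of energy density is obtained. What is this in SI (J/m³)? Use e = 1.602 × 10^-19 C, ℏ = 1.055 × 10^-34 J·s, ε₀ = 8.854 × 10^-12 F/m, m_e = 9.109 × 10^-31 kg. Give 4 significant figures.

2.666 × 10^19 J/m³

One atomic unit of energy density: u_au = E_h/a₀³ = m_e⁴e¹⁰/((4πε₀)⁵ℏ⁸) = 2.929 × 10^13 J/m³.
9.10 × 10^5 × 2.929 × 10^13 J/m³ = 2.666 × 10^19 J/m³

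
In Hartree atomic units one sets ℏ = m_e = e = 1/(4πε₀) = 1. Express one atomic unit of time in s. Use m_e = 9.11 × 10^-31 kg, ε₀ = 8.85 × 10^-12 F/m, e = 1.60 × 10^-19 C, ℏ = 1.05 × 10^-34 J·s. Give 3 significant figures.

2.40 × 10^-17 s

τ_au = (4πε₀)²ℏ³/(m_e e⁴)
E_h = 4.38 × 10^-18 J
ℏ/E_h = 2.40 × 10^-17 s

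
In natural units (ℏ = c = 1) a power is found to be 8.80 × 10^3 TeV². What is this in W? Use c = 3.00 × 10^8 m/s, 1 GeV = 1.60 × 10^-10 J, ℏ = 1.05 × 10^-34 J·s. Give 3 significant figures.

2.15 × 10^24 W

Power is [E]/[T] = [E]²/ℏ.
1 GeV² → 1/ℏ × (1 GeV in J)² = 2.44 × 10^14 W.
Convert the energy scale: 8.80 × 10^3 TeV² = 8.80 × 10^9 GeV².
Result: 8.80 × 10^9 × 2.44 × 10^14 = 2.15 × 10^24 W.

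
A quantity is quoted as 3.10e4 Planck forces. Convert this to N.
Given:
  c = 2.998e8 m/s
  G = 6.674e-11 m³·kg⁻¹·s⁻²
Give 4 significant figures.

3.752e48 N

One Planck force: F_P = c⁴/G = 1.210e44 N.
3.10e4 × 1.210e44 N = 3.752e48 N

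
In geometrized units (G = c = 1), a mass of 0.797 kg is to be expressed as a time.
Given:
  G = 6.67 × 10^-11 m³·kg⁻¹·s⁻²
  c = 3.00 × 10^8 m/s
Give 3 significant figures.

Mass → time via G/c³.
0.797 kg × (G/c³) = 1.97 × 10^-36 s

1.97 × 10^-36 s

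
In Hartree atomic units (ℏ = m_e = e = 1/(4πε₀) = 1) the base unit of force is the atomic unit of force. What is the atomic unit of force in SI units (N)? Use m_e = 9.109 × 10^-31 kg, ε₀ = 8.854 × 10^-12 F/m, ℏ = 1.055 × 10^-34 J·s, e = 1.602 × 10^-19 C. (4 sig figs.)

F_au = E_h/a₀ = m_e²e⁶/((4πε₀)³ℏ⁴)
E_h = 4.354 × 10^-18 J
a₀ = 5.297 × 10^-11 m
E_h/a₀ = 8.220 × 10^-8 N

8.220 × 10^-8 N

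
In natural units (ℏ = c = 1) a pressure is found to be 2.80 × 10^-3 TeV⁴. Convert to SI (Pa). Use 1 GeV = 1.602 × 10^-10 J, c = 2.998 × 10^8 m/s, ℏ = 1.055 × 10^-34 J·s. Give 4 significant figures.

Pressure is [E]/[L]³ = [E]⁴/(ℏc)³.
1 GeV⁴ → 1/(ℏc)³ × (1 GeV in J)⁴ = 2.082 × 10^37 Pa.
Convert the energy scale: 2.80 × 10^-3 TeV⁴ = 2.80 × 10^9 GeV⁴.
Result: 2.80 × 10^9 × 2.082 × 10^37 = 5.828 × 10^46 Pa.

5.828 × 10^46 Pa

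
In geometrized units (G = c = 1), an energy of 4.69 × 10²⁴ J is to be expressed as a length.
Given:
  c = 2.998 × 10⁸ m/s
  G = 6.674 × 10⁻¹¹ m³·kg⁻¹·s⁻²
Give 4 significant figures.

3.875 × 10⁻²⁰ m

Energy → length via G/c⁴.
4.69 × 10²⁴ J × (G/c⁴) = 3.875 × 10⁻²⁰ m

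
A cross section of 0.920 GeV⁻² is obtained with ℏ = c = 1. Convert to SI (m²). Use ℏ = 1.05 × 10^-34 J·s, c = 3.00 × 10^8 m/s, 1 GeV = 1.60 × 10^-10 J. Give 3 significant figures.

Area is [L]² = [E]⁻²·(ℏc)²; restore (ℏc)².
1 GeV⁻² → (ℏc)² × (1 GeV in J)⁻² = 3.88 × 10^-32 m².
Result: 0.920 × 3.88 × 10^-32 = 3.57 × 10^-32 m².

3.57 × 10^-32 m²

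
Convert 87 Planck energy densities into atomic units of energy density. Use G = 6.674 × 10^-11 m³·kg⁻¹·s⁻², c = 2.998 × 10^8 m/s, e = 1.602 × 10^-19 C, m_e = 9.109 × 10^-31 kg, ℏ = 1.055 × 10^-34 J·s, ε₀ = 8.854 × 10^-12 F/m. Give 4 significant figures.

Planck energy density: u_P = c⁷/(ℏG²) = 4.632 × 10^113 J/m³
atomic unit of energy density: u_au = E_h/a₀³ = m_e⁴e¹⁰/((4πε₀)⁵ℏ⁸) = 2.929 × 10^13 J/m³
87 × 4.632 × 10^113 / 2.929 × 10^13 = 1.376 × 10^102

1.376 × 10^102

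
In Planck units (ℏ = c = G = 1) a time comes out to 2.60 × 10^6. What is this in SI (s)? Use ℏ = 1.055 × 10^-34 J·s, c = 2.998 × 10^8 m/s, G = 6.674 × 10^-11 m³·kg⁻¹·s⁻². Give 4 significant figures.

One Planck time: t_P = √(ℏG/c⁵) = 5.392 × 10^-44 s.
2.60 × 10^6 × 5.392 × 10^-44 s = 1.402 × 10^-37 s

1.402 × 10^-37 s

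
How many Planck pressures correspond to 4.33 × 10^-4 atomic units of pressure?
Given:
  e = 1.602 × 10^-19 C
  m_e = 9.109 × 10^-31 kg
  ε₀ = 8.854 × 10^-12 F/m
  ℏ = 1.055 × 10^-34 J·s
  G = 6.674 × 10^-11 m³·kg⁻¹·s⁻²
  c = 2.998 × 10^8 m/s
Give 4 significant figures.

atomic unit of pressure: P_au = E_h/a₀³ = m_e⁴e¹⁰/((4πε₀)⁵ℏ⁸) = 2.929 × 10^13 Pa
Planck pressure: p_P = c⁷/(ℏG²) = 4.632 × 10^113 Pa
4.33 × 10^-4 × 2.929 × 10^13 / 4.632 × 10^113 = 2.738 × 10^-104

2.738 × 10^-104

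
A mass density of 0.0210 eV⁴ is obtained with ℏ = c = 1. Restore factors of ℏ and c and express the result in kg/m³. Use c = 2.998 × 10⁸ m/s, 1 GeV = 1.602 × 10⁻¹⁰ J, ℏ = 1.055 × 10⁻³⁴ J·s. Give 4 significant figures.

4.864 × 10⁻¹⁸ kg/m³

Mass density is [E]/(c²[L]³) = [E]⁴/(ℏ³c⁵).
1 GeV⁴ → 1/(ℏ³c⁵) × (1 GeV in J)⁴ = 2.316 × 10²⁰ kg/m³.
Convert the energy scale: 0.0210 eV⁴ = 2.10 × 10⁻³⁸ GeV⁴.
Result: 2.10 × 10⁻³⁸ × 2.316 × 10²⁰ = 4.864 × 10⁻¹⁸ kg/m³.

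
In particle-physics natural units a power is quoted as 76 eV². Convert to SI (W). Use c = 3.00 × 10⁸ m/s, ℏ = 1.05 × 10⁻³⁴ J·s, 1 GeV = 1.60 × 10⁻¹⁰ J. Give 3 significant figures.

0.0185 W

Power is [E]/[T] = [E]²/ℏ.
1 GeV² → 1/ℏ × (1 GeV in J)² = 2.44 × 10¹⁴ W.
Convert the energy scale: 76 eV² = 7.60 × 10⁻¹⁷ GeV².
Result: 7.60 × 10⁻¹⁷ × 2.44 × 10¹⁴ = 0.0185 W.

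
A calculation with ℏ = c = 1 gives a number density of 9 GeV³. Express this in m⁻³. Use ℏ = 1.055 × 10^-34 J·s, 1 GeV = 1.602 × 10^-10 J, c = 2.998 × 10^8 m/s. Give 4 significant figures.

1.169 × 10^48 m⁻³

Number density is [L]⁻³ = [E]³/(ℏc)³.
1 GeV³ → 1/(ℏc)³ × (1 GeV in J)³ = 1.299 × 10^47 m⁻³.
Result: 9 × 1.299 × 10^47 = 1.169 × 10^48 m⁻³.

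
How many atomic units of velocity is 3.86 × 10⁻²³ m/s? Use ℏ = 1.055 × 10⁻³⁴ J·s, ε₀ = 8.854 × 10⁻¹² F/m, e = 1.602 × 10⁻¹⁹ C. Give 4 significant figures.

atomic unit of velocity: v_au = e²/(4πε₀ℏ) = 2.186 × 10⁶ m/s.
3.86 × 10⁻²³ / 2.186 × 10⁶ = 1.765 × 10⁻²⁹

1.765 × 10⁻²⁹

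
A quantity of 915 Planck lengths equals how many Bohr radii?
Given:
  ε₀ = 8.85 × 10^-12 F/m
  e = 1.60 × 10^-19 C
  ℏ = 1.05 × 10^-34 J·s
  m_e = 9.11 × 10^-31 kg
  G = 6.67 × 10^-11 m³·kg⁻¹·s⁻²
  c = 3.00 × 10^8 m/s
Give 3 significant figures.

Planck length: ℓ_P = √(ℏG/c³) = 1.61 × 10^-35 m
Bohr radius: a₀ = 4πε₀ℏ²/(m_e e²) = 5.26 × 10^-11 m
915 × 1.61 × 10^-35 / 5.26 × 10^-11 = 2.80 × 10^-22

2.80 × 10^-22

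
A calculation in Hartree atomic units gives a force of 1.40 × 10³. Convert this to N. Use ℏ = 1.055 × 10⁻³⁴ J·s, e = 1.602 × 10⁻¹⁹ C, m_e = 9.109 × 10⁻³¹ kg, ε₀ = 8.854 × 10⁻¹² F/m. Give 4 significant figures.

One atomic unit of force: F_au = E_h/a₀ = m_e²e⁶/((4πε₀)³ℏ⁴) = 8.220 × 10⁻⁸ N.
1.40 × 10³ × 8.220 × 10⁻⁸ N = 1.151 × 10⁻⁴ N

1.151 × 10⁻⁴ N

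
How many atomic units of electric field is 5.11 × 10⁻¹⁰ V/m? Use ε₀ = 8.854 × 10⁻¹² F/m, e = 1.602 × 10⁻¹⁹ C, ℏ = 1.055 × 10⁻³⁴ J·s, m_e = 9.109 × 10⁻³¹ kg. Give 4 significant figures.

atomic unit of electric field: E_au = E_h/(e a₀) = m_e²e⁵/((4πε₀)³ℏ⁴) = 5.131 × 10¹¹ V/m.
5.11 × 10⁻¹⁰ / 5.131 × 10¹¹ = 9.959 × 10⁻²²

9.959 × 10⁻²²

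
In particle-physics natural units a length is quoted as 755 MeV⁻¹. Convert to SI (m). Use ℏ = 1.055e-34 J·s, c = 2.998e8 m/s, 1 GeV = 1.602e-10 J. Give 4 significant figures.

1.491e-10 m

A length is [E]⁻¹ in ℏ=c=1; restore one factor of ℏc.
1 GeV⁻¹ → ℏc × (1 GeV in J)⁻¹ = 1.974e-16 m.
Convert the energy scale: 755 MeV⁻¹ = 7.55e5 GeV⁻¹.
Result: 7.55e5 × 1.974e-16 = 1.491e-10 m.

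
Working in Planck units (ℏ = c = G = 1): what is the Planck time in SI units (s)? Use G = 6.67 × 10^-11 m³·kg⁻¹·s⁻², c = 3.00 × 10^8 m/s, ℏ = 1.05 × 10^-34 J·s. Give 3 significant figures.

5.37 × 10^-44 s

The unique combination of the constants set to 1 with dimensions of time is t_P = √(ℏG/c⁵).
  = √(2.88 × 10^-87)
  = 5.37 × 10^-44 s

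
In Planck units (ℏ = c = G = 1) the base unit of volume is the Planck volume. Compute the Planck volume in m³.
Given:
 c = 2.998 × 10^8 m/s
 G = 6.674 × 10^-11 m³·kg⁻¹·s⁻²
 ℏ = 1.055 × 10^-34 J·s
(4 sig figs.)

V_P = (ℏG/c³)^(3/2)
  = √(1.784 × 10^-209)
  = 4.224 × 10^-105 m³

4.224 × 10^-105 m³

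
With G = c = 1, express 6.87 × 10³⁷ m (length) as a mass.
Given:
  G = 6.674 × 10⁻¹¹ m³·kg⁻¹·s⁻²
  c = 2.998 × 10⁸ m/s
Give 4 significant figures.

Length → mass via c²/G.
6.87 × 10³⁷ m × (c²/G) = 9.252 × 10⁶⁴ kg

9.252 × 10⁶⁴ kg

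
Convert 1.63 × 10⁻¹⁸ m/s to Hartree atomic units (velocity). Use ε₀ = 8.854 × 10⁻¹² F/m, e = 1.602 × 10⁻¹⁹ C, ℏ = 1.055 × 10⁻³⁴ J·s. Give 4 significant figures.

atomic unit of velocity: v_au = e²/(4πε₀ℏ) = 2.186 × 10⁶ m/s.
1.63 × 10⁻¹⁸ / 2.186 × 10⁶ = 7.455 × 10⁻²⁵

7.455 × 10⁻²⁵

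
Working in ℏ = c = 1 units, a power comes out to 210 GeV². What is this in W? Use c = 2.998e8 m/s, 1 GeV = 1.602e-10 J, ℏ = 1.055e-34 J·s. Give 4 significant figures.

5.108e16 W

Power is [E]/[T] = [E]²/ℏ.
1 GeV² → 1/ℏ × (1 GeV in J)² = 2.433e14 W.
Result: 210 × 2.433e14 = 5.108e16 W.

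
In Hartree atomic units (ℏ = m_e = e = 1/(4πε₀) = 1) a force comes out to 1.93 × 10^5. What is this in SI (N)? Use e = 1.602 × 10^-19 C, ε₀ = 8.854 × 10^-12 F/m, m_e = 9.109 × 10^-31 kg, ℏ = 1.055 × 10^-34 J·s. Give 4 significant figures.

One atomic unit of force: F_au = E_h/a₀ = m_e²e⁶/((4πε₀)³ℏ⁴) = 8.220 × 10^-8 N.
1.93 × 10^5 × 8.220 × 10^-8 N = 0.01586 N

0.01586 N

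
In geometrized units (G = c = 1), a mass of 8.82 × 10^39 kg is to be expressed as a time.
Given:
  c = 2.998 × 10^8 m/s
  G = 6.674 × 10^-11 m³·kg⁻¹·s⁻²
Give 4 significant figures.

Mass → time via G/c³.
8.82 × 10^39 kg × (G/c³) = 2.185 × 10^4 s

2.185 × 10^4 s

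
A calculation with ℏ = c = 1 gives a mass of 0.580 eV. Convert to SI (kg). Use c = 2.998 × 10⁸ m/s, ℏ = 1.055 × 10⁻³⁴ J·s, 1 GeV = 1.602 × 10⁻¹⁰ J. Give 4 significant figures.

1.034 × 10⁻³⁶ kg

Mass is [E]/c²; divide by c².
1 GeV → 1/c² × (1 GeV in J) = 1.782 × 10⁻²⁷ kg.
Convert the energy scale: 0.580 eV = 5.80 × 10⁻¹⁰ GeV.
Result: 5.80 × 10⁻¹⁰ × 1.782 × 10⁻²⁷ = 1.034 × 10⁻³⁶ kg.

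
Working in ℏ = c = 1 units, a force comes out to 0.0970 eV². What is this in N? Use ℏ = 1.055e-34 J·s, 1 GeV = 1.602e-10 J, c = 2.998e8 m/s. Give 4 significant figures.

7.871e-14 N

Force is [E]/[L] = [E]²/(ℏc); restore (ℏc)⁻¹.
1 GeV² → 1/(ℏc) × (1 GeV in J)² = 8.114e5 N.
Convert the energy scale: 0.0970 eV² = 9.70e-20 GeV².
Result: 9.70e-20 × 8.114e5 = 7.871e-14 N.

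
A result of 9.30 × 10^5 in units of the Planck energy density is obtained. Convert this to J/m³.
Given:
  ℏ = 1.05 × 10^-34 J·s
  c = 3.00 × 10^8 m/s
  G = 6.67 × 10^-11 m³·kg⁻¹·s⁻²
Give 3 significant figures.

One Planck energy density: u_P = c⁷/(ℏG²) = 4.68 × 10^113 J/m³.
9.30 × 10^5 × 4.68 × 10^113 J/m³ = 4.35 × 10^119 J/m³

4.35 × 10^119 J/m³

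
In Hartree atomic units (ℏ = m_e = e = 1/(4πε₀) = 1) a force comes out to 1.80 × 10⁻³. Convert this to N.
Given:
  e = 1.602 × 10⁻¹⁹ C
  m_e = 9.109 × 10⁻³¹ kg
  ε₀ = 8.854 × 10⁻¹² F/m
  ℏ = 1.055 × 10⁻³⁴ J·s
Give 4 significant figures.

One atomic unit of force: F_au = E_h/a₀ = m_e²e⁶/((4πε₀)³ℏ⁴) = 8.220 × 10⁻⁸ N.
1.80 × 10⁻³ × 8.220 × 10⁻⁸ N = 1.480 × 10⁻¹⁰ N

1.480 × 10⁻¹⁰ N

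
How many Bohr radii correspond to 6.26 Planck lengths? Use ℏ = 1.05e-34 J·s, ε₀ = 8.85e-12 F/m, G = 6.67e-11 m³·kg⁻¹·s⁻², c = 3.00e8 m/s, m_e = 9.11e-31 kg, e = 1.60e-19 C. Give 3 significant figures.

1.92e-24

Planck length: ℓ_P = √(ℏG/c³) = 1.61e-35 m
Bohr radius: a₀ = 4πε₀ℏ²/(m_e e²) = 5.26e-11 m
6.26 × 1.61e-35 / 5.26e-11 = 1.92e-24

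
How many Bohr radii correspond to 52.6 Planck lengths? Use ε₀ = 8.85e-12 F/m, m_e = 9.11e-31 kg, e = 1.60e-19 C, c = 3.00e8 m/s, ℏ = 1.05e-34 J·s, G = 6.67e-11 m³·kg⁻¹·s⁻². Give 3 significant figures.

1.61e-23

Planck length: ℓ_P = √(ℏG/c³) = 1.61e-35 m
Bohr radius: a₀ = 4πε₀ℏ²/(m_e e²) = 5.26e-11 m
52.6 × 1.61e-35 / 5.26e-11 = 1.61e-23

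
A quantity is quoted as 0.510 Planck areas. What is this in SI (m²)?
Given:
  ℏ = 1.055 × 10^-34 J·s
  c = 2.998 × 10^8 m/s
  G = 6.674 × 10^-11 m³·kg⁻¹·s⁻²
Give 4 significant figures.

1.333 × 10^-70 m²

One Planck area: A_P = ℏG/c³ = 2.613 × 10^-70 m².
0.510 × 2.613 × 10^-70 m² = 1.333 × 10^-70 m²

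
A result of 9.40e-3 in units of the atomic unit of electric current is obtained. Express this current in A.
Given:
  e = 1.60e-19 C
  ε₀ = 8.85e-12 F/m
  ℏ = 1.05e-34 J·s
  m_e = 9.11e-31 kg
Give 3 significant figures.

6.27e-5 A

One atomic unit of electric current: I_au = e E_h/ℏ = m_e e⁵/((4πε₀)²ℏ³) = 6.67e-3 A.
9.40e-3 × 6.67e-3 A = 6.27e-5 A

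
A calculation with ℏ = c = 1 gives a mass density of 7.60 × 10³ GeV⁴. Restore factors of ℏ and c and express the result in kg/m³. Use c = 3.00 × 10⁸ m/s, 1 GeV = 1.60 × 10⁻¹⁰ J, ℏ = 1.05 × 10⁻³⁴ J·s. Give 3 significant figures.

1.77 × 10²⁴ kg/m³

Mass density is [E]/(c²[L]³) = [E]⁴/(ℏ³c⁵).
1 GeV⁴ → 1/(ℏ³c⁵) × (1 GeV in J)⁴ = 2.33 × 10²⁰ kg/m³.
Result: 7.60 × 10³ × 2.33 × 10²⁰ = 1.77 × 10²⁴ kg/m³.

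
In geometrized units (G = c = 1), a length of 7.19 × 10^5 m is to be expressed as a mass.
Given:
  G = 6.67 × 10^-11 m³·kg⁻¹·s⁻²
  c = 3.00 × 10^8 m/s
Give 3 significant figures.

Length → mass via c²/G.
7.19 × 10^5 m × (c²/G) = 9.70 × 10^32 kg

9.70 × 10^32 kg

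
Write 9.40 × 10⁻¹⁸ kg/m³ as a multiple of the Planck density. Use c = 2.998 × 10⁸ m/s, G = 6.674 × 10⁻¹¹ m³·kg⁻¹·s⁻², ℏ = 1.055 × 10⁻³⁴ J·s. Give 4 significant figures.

Planck density: ρ_P = c⁵/(ℏG²) = 5.154 × 10⁹⁶ kg/m³.
9.40 × 10⁻¹⁸ / 5.154 × 10⁹⁶ = 1.824 × 10⁻¹¹⁴

1.824 × 10⁻¹¹⁴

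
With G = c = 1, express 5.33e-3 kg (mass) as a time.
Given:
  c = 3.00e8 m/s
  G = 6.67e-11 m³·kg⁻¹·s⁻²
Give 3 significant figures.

Mass → time via G/c³.
5.33e-3 kg × (G/c³) = 1.32e-38 s

1.32e-38 s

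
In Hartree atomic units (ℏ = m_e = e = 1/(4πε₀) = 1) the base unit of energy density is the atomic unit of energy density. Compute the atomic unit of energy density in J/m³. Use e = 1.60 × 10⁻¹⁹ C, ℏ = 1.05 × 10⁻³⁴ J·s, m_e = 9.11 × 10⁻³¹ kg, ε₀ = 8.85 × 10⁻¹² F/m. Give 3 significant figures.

u_au = E_h/a₀³ = m_e⁴e¹⁰/((4πε₀)⁵ℏ⁸)
E_h = 4.38 × 10⁻¹⁸ J
a₀ = 5.26 × 10⁻¹¹ m
E_h/a₀³ = 3.01 × 10¹³ J/m³

3.01 × 10¹³ J/m³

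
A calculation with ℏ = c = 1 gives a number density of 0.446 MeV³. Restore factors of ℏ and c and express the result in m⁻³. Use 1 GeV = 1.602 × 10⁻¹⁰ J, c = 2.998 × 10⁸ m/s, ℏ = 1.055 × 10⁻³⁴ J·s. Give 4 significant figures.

5.795 × 10³⁷ m⁻³

Number density is [L]⁻³ = [E]³/(ℏc)³.
1 GeV³ → 1/(ℏc)³ × (1 GeV in J)³ = 1.299 × 10⁴⁷ m⁻³.
Convert the energy scale: 0.446 MeV³ = 4.46 × 10⁻¹⁰ GeV³.
Result: 4.46 × 10⁻¹⁰ × 1.299 × 10⁴⁷ = 5.795 × 10³⁷ m⁻³.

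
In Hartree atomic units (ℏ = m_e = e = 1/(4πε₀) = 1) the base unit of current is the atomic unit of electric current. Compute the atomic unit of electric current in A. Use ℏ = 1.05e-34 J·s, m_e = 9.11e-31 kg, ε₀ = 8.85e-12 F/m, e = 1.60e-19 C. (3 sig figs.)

I_au = e E_h/ℏ = m_e e⁵/((4πε₀)²ℏ³)
E_h = 4.38e-18 J
e·E_h/ℏ = 6.67e-3 A

6.67e-3 A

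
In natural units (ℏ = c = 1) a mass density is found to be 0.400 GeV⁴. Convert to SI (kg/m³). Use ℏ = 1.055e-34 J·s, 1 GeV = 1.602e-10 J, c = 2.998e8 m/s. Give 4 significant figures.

Mass density is [E]/(c²[L]³) = [E]⁴/(ℏ³c⁵).
1 GeV⁴ → 1/(ℏ³c⁵) × (1 GeV in J)⁴ = 2.316e20 kg/m³.
Result: 0.400 × 2.316e20 = 9.264e19 kg/m³.

9.264e19 kg/m³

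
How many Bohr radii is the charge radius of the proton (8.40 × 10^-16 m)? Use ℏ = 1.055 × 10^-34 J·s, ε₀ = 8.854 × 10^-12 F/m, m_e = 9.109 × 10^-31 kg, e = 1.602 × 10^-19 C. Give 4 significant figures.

1.586 × 10^-5

Bohr radius: a₀ = 4πε₀ℏ²/(m_e e²) = 5.297 × 10^-11 m.
8.40 × 10^-16 / 5.297 × 10^-11 = 1.586 × 10^-5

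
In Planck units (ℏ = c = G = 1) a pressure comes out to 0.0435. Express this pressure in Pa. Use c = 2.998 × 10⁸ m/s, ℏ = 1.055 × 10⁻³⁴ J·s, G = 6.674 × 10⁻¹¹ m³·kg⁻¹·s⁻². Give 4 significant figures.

2.015 × 10¹¹² Pa

One Planck pressure: p_P = c⁷/(ℏG²) = 4.632 × 10¹¹³ Pa.
0.0435 × 4.632 × 10¹¹³ Pa = 2.015 × 10¹¹² Pa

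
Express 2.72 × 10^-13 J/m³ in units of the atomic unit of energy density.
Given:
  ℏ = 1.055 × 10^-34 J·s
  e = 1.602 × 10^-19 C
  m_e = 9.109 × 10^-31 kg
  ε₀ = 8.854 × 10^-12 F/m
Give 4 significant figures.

atomic unit of energy density: u_au = E_h/a₀³ = m_e⁴e¹⁰/((4πε₀)⁵ℏ⁸) = 2.929 × 10^13 J/m³.
2.72 × 10^-13 / 2.929 × 10^13 = 9.286 × 10^-27

9.286 × 10^-27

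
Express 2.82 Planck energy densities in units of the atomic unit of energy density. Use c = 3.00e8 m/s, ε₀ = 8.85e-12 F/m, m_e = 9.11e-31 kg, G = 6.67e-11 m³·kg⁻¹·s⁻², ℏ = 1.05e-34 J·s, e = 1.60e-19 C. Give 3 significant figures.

Planck energy density: u_P = c⁷/(ℏG²) = 4.68e113 J/m³
atomic unit of energy density: u_au = E_h/a₀³ = m_e⁴e¹⁰/((4πε₀)⁵ℏ⁸) = 3.01e13 J/m³
2.82 × 4.68e113 / 3.01e13 = 4.38e100

4.38e100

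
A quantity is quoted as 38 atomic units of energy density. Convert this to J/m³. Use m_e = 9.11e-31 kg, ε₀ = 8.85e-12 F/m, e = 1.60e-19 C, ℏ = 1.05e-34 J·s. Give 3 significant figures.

1.14e15 J/m³

One atomic unit of energy density: u_au = E_h/a₀³ = m_e⁴e¹⁰/((4πε₀)⁵ℏ⁸) = 3.01e13 J/m³.
38 × 3.01e13 J/m³ = 1.14e15 J/m³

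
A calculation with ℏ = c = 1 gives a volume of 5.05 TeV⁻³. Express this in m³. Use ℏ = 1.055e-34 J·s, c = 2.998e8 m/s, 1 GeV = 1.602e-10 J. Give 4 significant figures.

Volume is [L]³ = [E]⁻³·(ℏc)³.
1 GeV⁻³ → (ℏc)³ × (1 GeV in J)⁻³ = 7.696e-48 m³.
Convert the energy scale: 5.05 TeV⁻³ = 5.05e-9 GeV⁻³.
Result: 5.05e-9 × 7.696e-48 = 3.886e-56 m³.

3.886e-56 m³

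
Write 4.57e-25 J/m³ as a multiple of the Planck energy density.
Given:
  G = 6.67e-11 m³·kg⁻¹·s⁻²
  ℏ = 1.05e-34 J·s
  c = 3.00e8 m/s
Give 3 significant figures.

9.76e-139

Planck energy density: u_P = c⁷/(ℏG²) = 4.68e113 J/m³.
4.57e-25 / 4.68e113 = 9.76e-139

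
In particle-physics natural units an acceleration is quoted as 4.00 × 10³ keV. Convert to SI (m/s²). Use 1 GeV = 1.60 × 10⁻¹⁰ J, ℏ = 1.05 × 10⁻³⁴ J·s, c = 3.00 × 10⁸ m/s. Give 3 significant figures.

Acceleration is [L]/[T]² = c·[E]/ℏ.
1 GeV → c/ℏ × (1 GeV in J) = 4.57 × 10³² m/s².
Convert the energy scale: 4.00 × 10³ keV = 4.00 × 10⁻³ GeV.
Result: 4.00 × 10⁻³ × 4.57 × 10³² = 1.83 × 10³⁰ m/s².

1.83 × 10³⁰ m/s²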